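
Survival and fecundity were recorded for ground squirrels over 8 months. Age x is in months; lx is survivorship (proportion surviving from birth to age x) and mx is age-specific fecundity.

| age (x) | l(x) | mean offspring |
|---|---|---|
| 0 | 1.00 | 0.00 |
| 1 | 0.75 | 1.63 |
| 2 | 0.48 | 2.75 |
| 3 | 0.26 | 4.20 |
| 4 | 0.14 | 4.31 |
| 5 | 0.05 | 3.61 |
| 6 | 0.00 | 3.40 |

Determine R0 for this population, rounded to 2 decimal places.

4.42

lx·mx by age: 0, 1.2225, 1.32, 1.092, 0.6034, 0.1805, 0
R0 = Σ lx·mx = 4.4184 → 4.42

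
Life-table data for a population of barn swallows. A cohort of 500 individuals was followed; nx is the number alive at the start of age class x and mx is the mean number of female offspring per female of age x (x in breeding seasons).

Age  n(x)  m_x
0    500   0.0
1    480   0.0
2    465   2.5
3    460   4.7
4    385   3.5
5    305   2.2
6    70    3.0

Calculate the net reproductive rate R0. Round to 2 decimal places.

lx = nx/n0 = nx/500: 1, 0.96, 0.93, 0.92, 0.77, 0.61, 0.14
lx·mx by age: 0, 0, 2.325, 4.324, 2.695, 1.342, 0.42
R0 = Σ lx·mx = 11.106 → 11.11

11.11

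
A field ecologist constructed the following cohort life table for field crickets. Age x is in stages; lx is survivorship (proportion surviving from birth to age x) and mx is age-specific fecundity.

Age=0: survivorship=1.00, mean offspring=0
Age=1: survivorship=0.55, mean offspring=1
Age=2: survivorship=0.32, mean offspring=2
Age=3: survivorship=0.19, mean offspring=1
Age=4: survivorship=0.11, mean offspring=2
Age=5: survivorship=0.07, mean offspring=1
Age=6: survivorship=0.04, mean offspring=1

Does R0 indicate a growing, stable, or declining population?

growing

R0 = Σ lx·mx = 0 + 0.55 + 0.64 + 0.19 + 0.22 + 0.07 + 0.04 = 1.71
R0 > 1, so the population is growing.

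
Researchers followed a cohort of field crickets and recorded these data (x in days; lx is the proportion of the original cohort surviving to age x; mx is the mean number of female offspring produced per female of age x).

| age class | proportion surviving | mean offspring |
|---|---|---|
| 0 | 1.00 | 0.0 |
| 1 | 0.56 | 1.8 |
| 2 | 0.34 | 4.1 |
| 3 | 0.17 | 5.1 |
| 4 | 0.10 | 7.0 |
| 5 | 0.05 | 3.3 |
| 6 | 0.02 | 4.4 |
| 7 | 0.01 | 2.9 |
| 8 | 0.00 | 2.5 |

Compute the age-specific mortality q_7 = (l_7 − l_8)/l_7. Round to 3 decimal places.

q_7 = (l_7 − l_8) / l_7 = (0.01 − 0) / 0.01
     = 0.01 / 0.01 = 1 → 1.000

1.000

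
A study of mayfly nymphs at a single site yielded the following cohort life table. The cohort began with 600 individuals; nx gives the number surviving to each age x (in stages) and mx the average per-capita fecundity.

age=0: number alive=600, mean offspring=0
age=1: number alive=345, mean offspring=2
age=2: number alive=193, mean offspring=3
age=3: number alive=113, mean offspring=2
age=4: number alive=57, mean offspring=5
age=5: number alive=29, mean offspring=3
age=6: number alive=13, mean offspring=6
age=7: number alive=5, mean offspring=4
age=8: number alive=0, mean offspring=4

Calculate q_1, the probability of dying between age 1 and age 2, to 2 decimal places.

0.44

lx = nx/n0 = nx/600: 1, 0.575, 0.32167…, 0.18833…, 0.095, 0.04833…, 0.02167…, 0.00833…, 0
q_1 = (l_1 − l_2) / l_1 = (0.575 − 0.321667…) / 0.575
     = 0.253333… / 0.575 = 0.44058… → 0.44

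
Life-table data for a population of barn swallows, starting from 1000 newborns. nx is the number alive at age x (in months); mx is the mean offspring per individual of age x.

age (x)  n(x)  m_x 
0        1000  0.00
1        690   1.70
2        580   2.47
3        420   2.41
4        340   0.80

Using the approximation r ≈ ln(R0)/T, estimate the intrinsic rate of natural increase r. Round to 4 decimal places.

lx = nx/n0 = nx/1000: 1, 0.69, 0.58, 0.42, 0.34
R0 = Σ lx·mx = 0 + 1.173 + 1.4326 + 1.0122 + 0.272 = 3.8898
Σ x·lx·mx = 8.1628; T = 8.1628/3.8898 = 2.09851…
r ≈ ln(R0)/T = ln(3.8898)/2.09851… = 0.647295… → 0.6473

0.6473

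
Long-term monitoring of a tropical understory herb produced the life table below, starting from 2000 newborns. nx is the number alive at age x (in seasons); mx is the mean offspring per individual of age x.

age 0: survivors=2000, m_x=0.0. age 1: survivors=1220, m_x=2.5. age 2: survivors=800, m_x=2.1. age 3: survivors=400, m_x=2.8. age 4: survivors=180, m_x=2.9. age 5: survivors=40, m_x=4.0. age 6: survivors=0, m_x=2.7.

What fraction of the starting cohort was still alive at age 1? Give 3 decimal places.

l_1 = n_1/n_0 = 1220/2000 = 0.61 → 0.610

0.610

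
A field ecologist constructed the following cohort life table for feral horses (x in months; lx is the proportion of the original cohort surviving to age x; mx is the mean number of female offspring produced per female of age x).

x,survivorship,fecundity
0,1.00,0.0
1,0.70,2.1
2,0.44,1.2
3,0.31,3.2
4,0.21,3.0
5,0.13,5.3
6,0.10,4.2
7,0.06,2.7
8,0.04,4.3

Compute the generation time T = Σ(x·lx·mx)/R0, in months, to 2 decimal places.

3.26

lx·mx: 0, 1.47, 0.528, 0.992, 0.63, 0.689, 0.42, 0.162, 0.172 → R0 = 5.063
x·lx·mx: 0, 1.47, 1.056, 2.976, 2.52, 3.445, 2.52, 1.134, 1.376 → Σ = 16.497
T = 16.497 / 5.063 = 3.258345… → 3.26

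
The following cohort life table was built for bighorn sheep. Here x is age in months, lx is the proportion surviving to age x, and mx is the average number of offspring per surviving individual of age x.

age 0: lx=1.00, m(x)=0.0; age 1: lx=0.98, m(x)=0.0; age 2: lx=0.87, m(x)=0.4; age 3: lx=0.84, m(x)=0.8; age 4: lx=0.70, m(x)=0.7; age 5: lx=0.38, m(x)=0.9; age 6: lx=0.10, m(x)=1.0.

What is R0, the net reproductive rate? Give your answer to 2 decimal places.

lx·mx by age: 0, 0, 0.348, 0.672, 0.49, 0.342, 0.1
R0 = Σ lx·mx = 1.952 → 1.95

1.95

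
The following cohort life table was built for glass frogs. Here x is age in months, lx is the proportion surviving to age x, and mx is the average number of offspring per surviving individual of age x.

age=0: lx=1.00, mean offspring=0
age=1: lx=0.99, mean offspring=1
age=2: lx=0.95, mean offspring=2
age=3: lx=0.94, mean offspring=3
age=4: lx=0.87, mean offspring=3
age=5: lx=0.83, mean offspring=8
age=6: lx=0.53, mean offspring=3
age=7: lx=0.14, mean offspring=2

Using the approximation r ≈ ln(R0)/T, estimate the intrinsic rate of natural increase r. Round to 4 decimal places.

R0 = Σ lx·mx = 0 + 0.99 + 1.9 + 2.82 + 2.61 + 6.64 + 1.59 + 0.28 = 16.83
Σ x·lx·mx = 68.39; T = 68.39/16.83 = 4.06358…
r ≈ ln(R0)/T = ln(16.83)/4.06358… = 0.694748… → 0.6947

0.6947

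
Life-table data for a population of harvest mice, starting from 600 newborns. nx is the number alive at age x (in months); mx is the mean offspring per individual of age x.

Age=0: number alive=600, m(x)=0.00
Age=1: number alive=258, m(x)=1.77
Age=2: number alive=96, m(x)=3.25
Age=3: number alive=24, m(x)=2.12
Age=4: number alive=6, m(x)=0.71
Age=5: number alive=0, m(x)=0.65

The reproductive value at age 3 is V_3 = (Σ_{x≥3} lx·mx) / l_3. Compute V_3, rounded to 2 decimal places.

lx = nx/n0 = nx/600: 1, 0.43, 0.16, 0.04, 0.01, 0
lx·mx for x ≥ 3: 0.0848, 0.0071, 0 → sum = 0.0919
V_3 = 0.0919 / l_3 = 0.0919 / 0.04 = 2.2975 → 2.30

2.30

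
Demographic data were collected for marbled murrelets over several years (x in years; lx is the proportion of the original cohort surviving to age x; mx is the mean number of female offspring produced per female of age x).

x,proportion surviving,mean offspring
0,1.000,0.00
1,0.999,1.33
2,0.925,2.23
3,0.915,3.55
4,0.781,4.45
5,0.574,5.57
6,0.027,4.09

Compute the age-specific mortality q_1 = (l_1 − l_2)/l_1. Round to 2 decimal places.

0.07

q_1 = (l_1 − l_2) / l_1 = (0.999 − 0.925) / 0.999
     = 0.074 / 0.999 = 0.074074… → 0.07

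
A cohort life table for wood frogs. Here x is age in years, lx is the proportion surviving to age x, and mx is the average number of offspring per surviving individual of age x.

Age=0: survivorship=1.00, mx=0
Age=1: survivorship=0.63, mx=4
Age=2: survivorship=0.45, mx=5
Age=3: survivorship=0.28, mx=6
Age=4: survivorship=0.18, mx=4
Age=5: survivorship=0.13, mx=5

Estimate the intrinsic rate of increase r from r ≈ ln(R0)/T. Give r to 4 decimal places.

0.8842

R0 = Σ lx·mx = 0 + 2.52 + 2.25 + 1.68 + 0.72 + 0.65 = 7.82
Σ x·lx·mx = 18.19; T = 18.19/7.82 = 2.32609…
r ≈ ln(R0)/T = ln(7.82)/2.32609… = 0.884182… → 0.8842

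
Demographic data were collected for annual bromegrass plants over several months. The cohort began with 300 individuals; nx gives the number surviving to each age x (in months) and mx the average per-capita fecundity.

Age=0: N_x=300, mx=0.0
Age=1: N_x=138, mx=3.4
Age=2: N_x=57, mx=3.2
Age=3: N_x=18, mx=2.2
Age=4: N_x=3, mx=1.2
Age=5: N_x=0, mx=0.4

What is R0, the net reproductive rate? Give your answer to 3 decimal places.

lx = nx/n0 = nx/300: 1, 0.46, 0.19, 0.06, 0.01, 0
lx·mx by age: 0, 1.564, 0.608, 0.132, 0.012, 0
R0 = Σ lx·mx = 2.316 → 2.316

2.316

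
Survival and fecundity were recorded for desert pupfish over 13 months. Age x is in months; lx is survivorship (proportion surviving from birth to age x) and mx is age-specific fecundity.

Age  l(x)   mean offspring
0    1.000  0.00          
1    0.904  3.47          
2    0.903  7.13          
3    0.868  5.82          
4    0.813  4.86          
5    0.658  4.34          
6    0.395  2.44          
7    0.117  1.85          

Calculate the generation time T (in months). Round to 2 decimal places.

3.03

lx·mx: 0, 3.13688, 6.43839, 5.05176, 3.95118, 2.85572, 0.9638, 0.21645 → R0 = 22.61418
x·lx·mx: 0, 3.13688, 12.87678, 15.15528, 15.80472, 14.2786, 5.7828, 1.51515 → Σ = 68.55021
T = 68.55021 / 22.61418 = 3.031293… → 3.03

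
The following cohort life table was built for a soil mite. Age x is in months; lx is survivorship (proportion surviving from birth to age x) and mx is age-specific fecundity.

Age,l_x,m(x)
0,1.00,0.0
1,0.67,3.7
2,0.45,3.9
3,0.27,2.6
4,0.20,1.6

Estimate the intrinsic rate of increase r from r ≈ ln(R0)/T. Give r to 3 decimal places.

R0 = Σ lx·mx = 0 + 2.479 + 1.755 + 0.702 + 0.32 = 5.256
Σ x·lx·mx = 9.375; T = 9.375/5.256 = 1.78368…
r ≈ ln(R0)/T = ln(5.256)/1.78368… = 0.93031… → 0.930

0.930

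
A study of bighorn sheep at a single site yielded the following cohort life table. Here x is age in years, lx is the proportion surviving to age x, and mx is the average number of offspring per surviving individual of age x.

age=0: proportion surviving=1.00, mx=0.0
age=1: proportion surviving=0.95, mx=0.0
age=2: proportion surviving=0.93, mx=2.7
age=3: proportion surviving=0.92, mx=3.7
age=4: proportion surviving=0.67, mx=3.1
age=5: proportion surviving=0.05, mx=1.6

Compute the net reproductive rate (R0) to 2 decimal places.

8.07

lx·mx by age: 0, 0, 2.511, 3.404, 2.077, 0.08
R0 = Σ lx·mx = 8.072 → 8.07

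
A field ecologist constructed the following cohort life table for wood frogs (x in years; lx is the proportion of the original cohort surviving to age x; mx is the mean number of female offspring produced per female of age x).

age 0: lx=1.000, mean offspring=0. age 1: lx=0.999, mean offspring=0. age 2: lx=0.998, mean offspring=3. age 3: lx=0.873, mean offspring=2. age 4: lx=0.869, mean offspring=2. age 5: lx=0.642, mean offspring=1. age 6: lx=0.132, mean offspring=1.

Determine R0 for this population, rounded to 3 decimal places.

lx·mx by age: 0, 0, 2.994, 1.746, 1.738, 0.642, 0.132
R0 = Σ lx·mx = 7.252 → 7.252

7.252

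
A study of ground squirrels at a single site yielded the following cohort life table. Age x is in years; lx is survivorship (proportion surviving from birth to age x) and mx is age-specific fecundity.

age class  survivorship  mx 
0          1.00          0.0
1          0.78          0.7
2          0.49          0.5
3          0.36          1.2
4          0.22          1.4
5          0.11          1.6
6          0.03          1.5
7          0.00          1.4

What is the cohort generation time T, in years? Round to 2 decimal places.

2.69

lx·mx: 0, 0.546, 0.245, 0.432, 0.308, 0.176, 0.045, 0 → R0 = 1.752
x·lx·mx: 0, 0.546, 0.49, 1.296, 1.232, 0.88, 0.27, 0 → Σ = 4.714
T = 4.714 / 1.752 = 2.690639… → 2.69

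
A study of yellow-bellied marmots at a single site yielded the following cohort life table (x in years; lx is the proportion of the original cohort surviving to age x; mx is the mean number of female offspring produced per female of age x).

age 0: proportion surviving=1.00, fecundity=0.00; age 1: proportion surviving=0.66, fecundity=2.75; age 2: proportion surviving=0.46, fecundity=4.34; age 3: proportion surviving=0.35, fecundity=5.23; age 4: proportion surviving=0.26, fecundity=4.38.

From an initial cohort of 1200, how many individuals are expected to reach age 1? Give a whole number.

792

Expected survivors = N0 · l_1 = 1200 × 0.66 = 792 → 792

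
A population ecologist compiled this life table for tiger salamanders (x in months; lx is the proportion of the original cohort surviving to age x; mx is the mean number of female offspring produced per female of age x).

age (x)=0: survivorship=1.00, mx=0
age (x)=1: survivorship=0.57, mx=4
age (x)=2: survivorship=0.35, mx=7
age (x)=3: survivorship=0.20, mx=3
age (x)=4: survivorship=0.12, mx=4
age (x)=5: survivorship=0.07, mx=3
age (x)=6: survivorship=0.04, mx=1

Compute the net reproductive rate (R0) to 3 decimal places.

lx·mx by age: 0, 2.28, 2.45, 0.6, 0.48, 0.21, 0.04
R0 = Σ lx·mx = 6.06 → 6.060

6.060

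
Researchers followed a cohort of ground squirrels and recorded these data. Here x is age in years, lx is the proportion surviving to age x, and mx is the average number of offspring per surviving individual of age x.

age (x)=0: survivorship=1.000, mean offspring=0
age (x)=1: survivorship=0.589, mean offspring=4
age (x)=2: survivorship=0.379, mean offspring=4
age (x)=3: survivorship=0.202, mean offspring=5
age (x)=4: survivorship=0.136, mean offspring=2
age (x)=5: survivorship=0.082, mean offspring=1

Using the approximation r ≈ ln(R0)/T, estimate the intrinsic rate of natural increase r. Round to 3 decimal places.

R0 = Σ lx·mx = 0 + 2.356 + 1.516 + 1.01 + 0.272 + 0.082 = 5.236
Σ x·lx·mx = 9.916; T = 9.916/5.236 = 1.89381…
r ≈ ln(R0)/T = ln(5.236)/1.89381… = 0.87419… → 0.874

0.874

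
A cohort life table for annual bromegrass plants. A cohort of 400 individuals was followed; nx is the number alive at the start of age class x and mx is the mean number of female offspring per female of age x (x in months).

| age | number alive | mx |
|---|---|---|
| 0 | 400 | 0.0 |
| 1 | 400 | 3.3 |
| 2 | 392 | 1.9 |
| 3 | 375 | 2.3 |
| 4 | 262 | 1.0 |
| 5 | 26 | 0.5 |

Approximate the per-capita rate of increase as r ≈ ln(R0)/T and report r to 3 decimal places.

lx = nx/n0 = nx/400: 1, 1, 0.98, 0.9375, 0.655, 0.065
R0 = Σ lx·mx = 0 + 3.3 + 1.862 + 2.15625 + 0.655 + 0.0325 = 8.00575
Σ x·lx·mx = 16.27525; T = 16.27525/8.00575 = 2.03295…
r ≈ ln(R0)/T = ln(8.00575)/2.03295… = 1.02322… → 1.023

1.023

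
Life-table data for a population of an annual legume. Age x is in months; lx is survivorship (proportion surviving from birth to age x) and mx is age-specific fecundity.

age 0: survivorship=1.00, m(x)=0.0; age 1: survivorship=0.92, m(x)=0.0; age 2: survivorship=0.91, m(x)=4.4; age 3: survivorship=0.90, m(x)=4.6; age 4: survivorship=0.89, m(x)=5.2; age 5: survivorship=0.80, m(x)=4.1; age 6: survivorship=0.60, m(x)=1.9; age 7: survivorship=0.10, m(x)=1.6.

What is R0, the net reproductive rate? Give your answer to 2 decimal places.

17.35

lx·mx by age: 0, 0, 4.004, 4.14, 4.628, 3.28, 1.14, 0.16
R0 = Σ lx·mx = 17.352 → 17.35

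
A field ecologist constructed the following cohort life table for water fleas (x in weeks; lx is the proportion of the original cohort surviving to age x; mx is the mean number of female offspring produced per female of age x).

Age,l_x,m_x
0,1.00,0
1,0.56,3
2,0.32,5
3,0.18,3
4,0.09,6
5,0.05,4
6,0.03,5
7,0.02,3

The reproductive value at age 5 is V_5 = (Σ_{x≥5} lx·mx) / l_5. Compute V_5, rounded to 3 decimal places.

8.200

lx·mx for x ≥ 5: 0.2, 0.15, 0.06 → sum = 0.41
V_5 = 0.41 / l_5 = 0.41 / 0.05 = 8.2 → 8.200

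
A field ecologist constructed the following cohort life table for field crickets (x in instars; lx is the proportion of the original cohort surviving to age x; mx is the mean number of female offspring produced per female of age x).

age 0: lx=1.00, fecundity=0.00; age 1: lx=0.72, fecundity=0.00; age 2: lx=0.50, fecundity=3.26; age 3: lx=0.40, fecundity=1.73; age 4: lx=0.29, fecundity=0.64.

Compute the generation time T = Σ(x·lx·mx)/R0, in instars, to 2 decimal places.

lx·mx: 0, 0, 1.63, 0.692, 0.1856 → R0 = 2.5076
x·lx·mx: 0, 0, 3.26, 2.076, 0.7424 → Σ = 6.0784
T = 6.0784 / 2.5076 = 2.423991… → 2.42

2.42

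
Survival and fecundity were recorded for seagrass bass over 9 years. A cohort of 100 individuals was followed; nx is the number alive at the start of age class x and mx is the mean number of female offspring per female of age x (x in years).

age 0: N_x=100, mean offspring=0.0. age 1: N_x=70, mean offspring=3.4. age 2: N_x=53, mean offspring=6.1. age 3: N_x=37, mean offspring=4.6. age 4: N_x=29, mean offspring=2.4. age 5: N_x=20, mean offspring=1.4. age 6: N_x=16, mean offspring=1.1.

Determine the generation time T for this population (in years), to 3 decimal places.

2.267

lx = nx/n0 = nx/100: 1, 0.7, 0.53, 0.37, 0.29, 0.2, 0.16
lx·mx: 0, 2.38, 3.233, 1.702, 0.696, 0.28, 0.176 → R0 = 8.467
x·lx·mx: 0, 2.38, 6.466, 5.106, 2.784, 1.4, 1.056 → Σ = 19.192
T = 19.192 / 8.467 = 2.266682… → 2.267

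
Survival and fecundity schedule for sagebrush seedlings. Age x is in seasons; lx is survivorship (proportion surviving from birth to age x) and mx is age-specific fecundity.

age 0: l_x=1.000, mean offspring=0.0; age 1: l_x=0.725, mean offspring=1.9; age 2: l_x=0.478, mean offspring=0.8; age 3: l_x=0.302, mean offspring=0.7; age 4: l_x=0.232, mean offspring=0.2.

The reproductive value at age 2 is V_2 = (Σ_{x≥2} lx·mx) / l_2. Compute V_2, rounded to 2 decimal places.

lx·mx for x ≥ 2: 0.3824, 0.2114, 0.0464 → sum = 0.6402
V_2 = 0.6402 / l_2 = 0.6402 / 0.478 = 1.339331… → 1.34

1.34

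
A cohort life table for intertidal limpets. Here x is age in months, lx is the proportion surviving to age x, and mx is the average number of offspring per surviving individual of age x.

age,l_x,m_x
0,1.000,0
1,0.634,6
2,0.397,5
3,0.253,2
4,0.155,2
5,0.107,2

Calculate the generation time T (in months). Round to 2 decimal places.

lx·mx: 0, 3.804, 1.985, 0.506, 0.31, 0.214 → R0 = 6.819
x·lx·mx: 0, 3.804, 3.97, 1.518, 1.24, 1.07 → Σ = 11.602
T = 11.602 / 6.819 = 1.701422… → 1.70

1.70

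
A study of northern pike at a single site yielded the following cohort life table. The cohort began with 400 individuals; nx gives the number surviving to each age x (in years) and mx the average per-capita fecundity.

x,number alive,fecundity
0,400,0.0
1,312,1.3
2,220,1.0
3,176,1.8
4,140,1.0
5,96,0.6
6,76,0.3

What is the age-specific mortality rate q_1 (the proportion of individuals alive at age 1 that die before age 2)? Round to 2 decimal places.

lx = nx/n0 = nx/400: 1, 0.78, 0.55, 0.44, 0.35, 0.24, 0.19
q_1 = (l_1 − l_2) / l_1 = (0.78 − 0.55) / 0.78
     = 0.23 / 0.78 = 0.294872… → 0.29

0.29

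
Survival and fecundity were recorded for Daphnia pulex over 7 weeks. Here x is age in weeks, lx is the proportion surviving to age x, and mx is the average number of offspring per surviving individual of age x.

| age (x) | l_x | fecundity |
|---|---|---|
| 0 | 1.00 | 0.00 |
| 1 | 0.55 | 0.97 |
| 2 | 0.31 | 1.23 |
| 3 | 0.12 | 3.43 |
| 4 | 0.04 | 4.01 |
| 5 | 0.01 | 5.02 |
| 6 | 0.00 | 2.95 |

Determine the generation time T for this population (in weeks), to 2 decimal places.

lx·mx: 0, 0.5335, 0.3813, 0.4116, 0.1604, 0.0502, 0 → R0 = 1.537
x·lx·mx: 0, 0.5335, 0.7626, 1.2348, 0.6416, 0.251, 0 → Σ = 3.4235
T = 3.4235 / 1.537 = 2.227391… → 2.23

2.23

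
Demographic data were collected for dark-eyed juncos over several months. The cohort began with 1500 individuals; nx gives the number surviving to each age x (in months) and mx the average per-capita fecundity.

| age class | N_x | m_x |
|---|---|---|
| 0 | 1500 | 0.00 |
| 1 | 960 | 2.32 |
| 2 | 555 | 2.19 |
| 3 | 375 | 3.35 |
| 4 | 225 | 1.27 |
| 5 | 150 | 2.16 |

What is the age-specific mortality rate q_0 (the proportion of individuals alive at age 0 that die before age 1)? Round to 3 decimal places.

0.360

lx = nx/n0 = nx/1500: 1, 0.64, 0.37, 0.25, 0.15, 0.1
q_0 = (l_0 − l_1) / l_0 = (1 − 0.64) / 1
     = 0.36 / 1 = 0.36 → 0.360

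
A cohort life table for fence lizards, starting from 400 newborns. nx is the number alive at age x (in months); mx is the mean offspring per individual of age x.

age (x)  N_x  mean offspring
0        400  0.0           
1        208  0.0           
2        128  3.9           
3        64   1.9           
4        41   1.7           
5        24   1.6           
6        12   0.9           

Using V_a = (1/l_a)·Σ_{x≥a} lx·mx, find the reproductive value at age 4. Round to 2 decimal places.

lx = nx/n0 = nx/400: 1, 0.52, 0.32, 0.16, 0.1025, 0.06, 0.03
lx·mx for x ≥ 4: 0.17425, 0.096, 0.027 → sum = 0.29725
V_4 = 0.29725 / l_4 = 0.29725 / 0.1025 = 2.9 → 2.90

2.90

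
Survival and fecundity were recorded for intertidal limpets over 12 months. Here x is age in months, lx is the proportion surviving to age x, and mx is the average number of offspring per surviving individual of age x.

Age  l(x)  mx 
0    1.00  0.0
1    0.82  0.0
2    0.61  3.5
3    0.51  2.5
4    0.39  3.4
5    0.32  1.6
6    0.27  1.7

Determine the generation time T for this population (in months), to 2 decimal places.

3.28

lx·mx: 0, 0, 2.135, 1.275, 1.326, 0.512, 0.459 → R0 = 5.707
x·lx·mx: 0, 0, 4.27, 3.825, 5.304, 2.56, 2.754 → Σ = 18.713
T = 18.713 / 5.707 = 3.278956… → 3.28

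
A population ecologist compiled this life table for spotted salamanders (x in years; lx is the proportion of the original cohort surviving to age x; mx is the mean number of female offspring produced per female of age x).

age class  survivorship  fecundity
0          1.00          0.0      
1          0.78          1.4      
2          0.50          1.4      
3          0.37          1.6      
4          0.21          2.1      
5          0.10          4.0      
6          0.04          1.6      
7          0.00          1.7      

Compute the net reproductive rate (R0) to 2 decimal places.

lx·mx by age: 0, 1.092, 0.7, 0.592, 0.441, 0.4, 0.064, 0
R0 = Σ lx·mx = 3.289 → 3.29

3.29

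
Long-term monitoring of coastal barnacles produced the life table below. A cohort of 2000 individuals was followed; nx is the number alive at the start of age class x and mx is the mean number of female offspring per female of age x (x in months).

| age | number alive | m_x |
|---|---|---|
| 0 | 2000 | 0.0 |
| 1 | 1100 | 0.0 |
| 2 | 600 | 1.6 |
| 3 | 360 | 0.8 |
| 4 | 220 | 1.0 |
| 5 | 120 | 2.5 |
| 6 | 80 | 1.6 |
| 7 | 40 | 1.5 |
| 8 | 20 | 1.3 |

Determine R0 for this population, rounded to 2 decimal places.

lx = nx/n0 = nx/2000: 1, 0.55, 0.3, 0.18, 0.11, 0.06, 0.04, 0.02, 0.01
lx·mx by age: 0, 0, 0.48, 0.144, 0.11, 0.15, 0.064, 0.03, 0.013
R0 = Σ lx·mx = 0.991 → 0.99

0.99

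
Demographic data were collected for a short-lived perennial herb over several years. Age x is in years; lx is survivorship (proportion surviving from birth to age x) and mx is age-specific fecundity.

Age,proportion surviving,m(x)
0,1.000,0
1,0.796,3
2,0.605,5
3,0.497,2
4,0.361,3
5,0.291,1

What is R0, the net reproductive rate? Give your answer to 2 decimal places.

lx·mx by age: 0, 2.388, 3.025, 0.994, 1.083, 0.291
R0 = Σ lx·mx = 7.781 → 7.78

7.78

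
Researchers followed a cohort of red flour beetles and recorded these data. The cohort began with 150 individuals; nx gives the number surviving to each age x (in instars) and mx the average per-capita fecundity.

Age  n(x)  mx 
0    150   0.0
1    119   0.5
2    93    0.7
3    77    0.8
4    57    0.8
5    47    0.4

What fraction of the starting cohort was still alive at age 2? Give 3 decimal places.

l_2 = n_2/n_0 = 93/150 = 0.62 → 0.620

0.620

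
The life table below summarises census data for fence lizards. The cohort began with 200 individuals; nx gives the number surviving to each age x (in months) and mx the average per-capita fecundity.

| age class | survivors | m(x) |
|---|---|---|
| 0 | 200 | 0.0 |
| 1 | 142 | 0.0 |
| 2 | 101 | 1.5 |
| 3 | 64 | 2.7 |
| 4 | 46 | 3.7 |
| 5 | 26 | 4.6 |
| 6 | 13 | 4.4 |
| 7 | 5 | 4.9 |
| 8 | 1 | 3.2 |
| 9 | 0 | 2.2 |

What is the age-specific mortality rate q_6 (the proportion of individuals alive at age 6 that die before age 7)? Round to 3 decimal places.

lx = nx/n0 = nx/200: 1, 0.71, 0.505, 0.32, 0.23, 0.13, 0.065, 0.025, 0.005, 0
q_6 = (l_6 − l_7) / l_6 = (0.065 − 0.025) / 0.065
     = 0.04 / 0.065 = 0.615385… → 0.615

0.615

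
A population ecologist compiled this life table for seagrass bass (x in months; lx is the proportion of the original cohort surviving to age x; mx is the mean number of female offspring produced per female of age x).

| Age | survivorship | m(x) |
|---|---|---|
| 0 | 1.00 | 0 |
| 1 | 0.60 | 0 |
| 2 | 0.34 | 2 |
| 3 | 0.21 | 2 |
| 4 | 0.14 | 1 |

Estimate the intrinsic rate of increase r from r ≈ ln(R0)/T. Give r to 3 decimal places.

R0 = Σ lx·mx = 0 + 0 + 0.68 + 0.42 + 0.14 = 1.24
Σ x·lx·mx = 3.18; T = 3.18/1.24 = 2.56452…
r ≈ ln(R0)/T = ln(1.24)/2.56452… = 0.08388… → 0.084

0.084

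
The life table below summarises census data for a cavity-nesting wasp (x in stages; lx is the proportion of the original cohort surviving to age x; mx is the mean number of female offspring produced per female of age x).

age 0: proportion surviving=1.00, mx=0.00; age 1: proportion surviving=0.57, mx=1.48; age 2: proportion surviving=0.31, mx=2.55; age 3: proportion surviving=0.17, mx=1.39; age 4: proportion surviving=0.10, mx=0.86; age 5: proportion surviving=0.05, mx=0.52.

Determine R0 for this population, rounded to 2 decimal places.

lx·mx by age: 0, 0.8436, 0.7905, 0.2363, 0.086, 0.026
R0 = Σ lx·mx = 1.9824 → 1.98

1.98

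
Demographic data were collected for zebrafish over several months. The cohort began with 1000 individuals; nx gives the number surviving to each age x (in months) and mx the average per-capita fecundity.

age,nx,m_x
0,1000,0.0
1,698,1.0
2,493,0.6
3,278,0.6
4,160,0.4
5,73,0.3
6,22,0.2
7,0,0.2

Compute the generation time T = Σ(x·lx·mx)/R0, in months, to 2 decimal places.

lx = nx/n0 = nx/1000: 1, 0.698, 0.493, 0.278, 0.16, 0.073, 0.022, 0
lx·mx: 0, 0.698, 0.2958, 0.1668, 0.064, 0.0219, 0.0044, 0 → R0 = 1.2509
x·lx·mx: 0, 0.698, 0.5916, 0.5004, 0.256, 0.1095, 0.0264, 0 → Σ = 2.1819
T = 2.1819 / 1.2509 = 1.744264… → 1.74

1.74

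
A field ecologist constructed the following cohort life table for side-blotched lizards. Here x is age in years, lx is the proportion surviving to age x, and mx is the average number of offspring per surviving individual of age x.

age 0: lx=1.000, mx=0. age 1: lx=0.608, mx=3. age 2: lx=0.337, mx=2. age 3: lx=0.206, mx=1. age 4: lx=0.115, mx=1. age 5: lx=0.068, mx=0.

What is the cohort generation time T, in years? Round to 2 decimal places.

lx·mx: 0, 1.824, 0.674, 0.206, 0.115, 0 → R0 = 2.819
x·lx·mx: 0, 1.824, 1.348, 0.618, 0.46, 0 → Σ = 4.25
T = 4.25 / 2.819 = 1.507627… → 1.51

1.51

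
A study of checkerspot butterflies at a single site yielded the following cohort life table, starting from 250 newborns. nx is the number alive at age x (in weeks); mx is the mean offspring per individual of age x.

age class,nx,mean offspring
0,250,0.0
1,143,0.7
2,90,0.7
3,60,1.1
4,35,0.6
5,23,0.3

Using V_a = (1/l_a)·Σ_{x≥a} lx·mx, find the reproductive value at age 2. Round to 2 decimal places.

lx = nx/n0 = nx/250: 1, 0.572, 0.36, 0.24, 0.14, 0.092
lx·mx for x ≥ 2: 0.252, 0.264, 0.084, 0.0276 → sum = 0.6276
V_2 = 0.6276 / l_2 = 0.6276 / 0.36 = 1.743333… → 1.74

1.74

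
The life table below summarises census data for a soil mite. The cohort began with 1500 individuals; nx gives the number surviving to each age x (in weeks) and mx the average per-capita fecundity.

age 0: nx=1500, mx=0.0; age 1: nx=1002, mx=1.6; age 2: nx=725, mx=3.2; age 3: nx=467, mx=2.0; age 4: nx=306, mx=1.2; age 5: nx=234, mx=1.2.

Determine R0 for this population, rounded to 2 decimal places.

lx = nx/n0 = nx/1500: 1, 0.668, 0.48333…, 0.31133…, 0.204, 0.156
lx·mx by age: 0, 1.0688, 1.546667…, 0.622667…, 0.2448, 0.1872
R0 = Σ lx·mx = 3.670133… → 3.67

3.67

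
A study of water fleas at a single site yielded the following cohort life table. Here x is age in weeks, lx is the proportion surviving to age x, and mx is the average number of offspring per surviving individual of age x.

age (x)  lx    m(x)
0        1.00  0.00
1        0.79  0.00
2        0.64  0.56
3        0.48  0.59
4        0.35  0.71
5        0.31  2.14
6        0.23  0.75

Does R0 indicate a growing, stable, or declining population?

growing

R0 = Σ lx·mx = 0 + 0 + 0.3584 + 0.2832 + 0.2485 + 0.6634 + 0.1725 = 1.726
R0 > 1, so the population is growing.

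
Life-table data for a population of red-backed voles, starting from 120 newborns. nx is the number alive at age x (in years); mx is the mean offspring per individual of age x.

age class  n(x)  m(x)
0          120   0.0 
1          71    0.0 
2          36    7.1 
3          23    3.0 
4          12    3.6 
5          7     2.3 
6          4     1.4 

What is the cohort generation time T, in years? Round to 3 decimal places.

2.580

lx = nx/n0 = nx/120: 1, 0.59167…, 0.3, 0.19167…, 0.1, 0.05833…, 0.03333…
lx·mx: 0, 0, 2.13, 0.575…, 0.36, 0.134167…, 0.046667… → R0 = 3.245833…
x·lx·mx: 0, 0, 4.26, 1.725…, 1.44, 0.670833…, 0.28… → Σ = 8.375833…
T = 8.375833… / 3.245833… = 2.580488… → 2.580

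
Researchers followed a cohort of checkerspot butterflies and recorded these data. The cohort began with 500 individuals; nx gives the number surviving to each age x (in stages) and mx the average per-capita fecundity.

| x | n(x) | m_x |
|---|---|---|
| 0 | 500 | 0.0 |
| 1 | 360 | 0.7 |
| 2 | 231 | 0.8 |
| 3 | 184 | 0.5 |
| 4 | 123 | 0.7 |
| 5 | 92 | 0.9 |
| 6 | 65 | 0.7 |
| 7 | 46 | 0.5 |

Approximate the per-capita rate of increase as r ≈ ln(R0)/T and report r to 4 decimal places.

0.1565

lx = nx/n0 = nx/500: 1, 0.72, 0.462, 0.368, 0.246, 0.184, 0.13, 0.092
R0 = Σ lx·mx = 0 + 0.504 + 0.3696 + 0.184 + 0.1722 + 0.1656 + 0.091 + 0.046 = 1.5324
Σ x·lx·mx = 4.18; T = 4.18/1.5324 = 2.72775…
r ≈ ln(R0)/T = ln(1.5324)/2.72775… = 0.156479… → 0.1565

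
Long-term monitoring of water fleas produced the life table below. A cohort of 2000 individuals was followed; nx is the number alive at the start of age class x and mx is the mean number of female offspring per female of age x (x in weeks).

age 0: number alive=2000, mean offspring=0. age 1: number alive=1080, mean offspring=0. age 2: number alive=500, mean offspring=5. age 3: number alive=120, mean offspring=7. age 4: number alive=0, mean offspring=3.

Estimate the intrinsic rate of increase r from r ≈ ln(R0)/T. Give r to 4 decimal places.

lx = nx/n0 = nx/2000: 1, 0.54, 0.25, 0.06, 0
R0 = Σ lx·mx = 0 + 0 + 1.25 + 0.42 + 0 = 1.67
Σ x·lx·mx = 3.76; T = 3.76/1.67 = 2.2515…
r ≈ ln(R0)/T = ln(1.67)/2.2515… = 0.22777… → 0.2278

0.2278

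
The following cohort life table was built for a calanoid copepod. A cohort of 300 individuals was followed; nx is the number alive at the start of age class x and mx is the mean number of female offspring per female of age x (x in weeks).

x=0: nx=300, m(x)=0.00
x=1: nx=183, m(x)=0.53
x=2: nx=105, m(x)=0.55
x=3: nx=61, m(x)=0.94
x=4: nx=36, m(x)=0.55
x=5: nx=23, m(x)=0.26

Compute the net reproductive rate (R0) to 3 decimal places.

0.793

lx = nx/n0 = nx/300: 1, 0.61, 0.35, 0.20333…, 0.12, 0.07667…
lx·mx by age: 0, 0.3233, 0.1925, 0.191133…, 0.066, 0.019933…
R0 = Σ lx·mx = 0.792867… → 0.793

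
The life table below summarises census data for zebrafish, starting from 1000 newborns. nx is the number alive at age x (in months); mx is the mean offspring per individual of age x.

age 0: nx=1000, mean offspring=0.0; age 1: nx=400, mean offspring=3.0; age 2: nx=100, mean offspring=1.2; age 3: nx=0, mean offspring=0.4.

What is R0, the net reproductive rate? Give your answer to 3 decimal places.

lx = nx/n0 = nx/1000: 1, 0.4, 0.1, 0
lx·mx by age: 0, 1.2, 0.12, 0
R0 = Σ lx·mx = 1.32 → 1.320

1.320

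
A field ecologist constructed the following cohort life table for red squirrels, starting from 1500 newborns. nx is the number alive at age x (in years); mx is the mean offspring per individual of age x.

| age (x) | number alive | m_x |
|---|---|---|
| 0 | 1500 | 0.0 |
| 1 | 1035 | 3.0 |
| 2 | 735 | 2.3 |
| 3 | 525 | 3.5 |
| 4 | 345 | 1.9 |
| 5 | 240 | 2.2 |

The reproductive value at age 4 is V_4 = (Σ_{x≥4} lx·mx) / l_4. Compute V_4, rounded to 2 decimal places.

3.43

lx = nx/n0 = nx/1500: 1, 0.69, 0.49, 0.35, 0.23, 0.16
lx·mx for x ≥ 4: 0.437, 0.352 → sum = 0.789
V_4 = 0.789 / l_4 = 0.789 / 0.23 = 3.430435… → 3.43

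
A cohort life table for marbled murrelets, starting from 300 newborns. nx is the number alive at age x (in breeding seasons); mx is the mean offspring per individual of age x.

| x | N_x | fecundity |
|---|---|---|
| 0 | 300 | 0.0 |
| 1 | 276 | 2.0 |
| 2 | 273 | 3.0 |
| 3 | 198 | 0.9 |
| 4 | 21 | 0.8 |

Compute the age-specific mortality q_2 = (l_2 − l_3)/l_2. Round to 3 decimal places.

lx = nx/n0 = nx/300: 1, 0.92, 0.91, 0.66, 0.07
q_2 = (l_2 − l_3) / l_2 = (0.91 − 0.66) / 0.91
     = 0.25 / 0.91 = 0.274725… → 0.275

0.275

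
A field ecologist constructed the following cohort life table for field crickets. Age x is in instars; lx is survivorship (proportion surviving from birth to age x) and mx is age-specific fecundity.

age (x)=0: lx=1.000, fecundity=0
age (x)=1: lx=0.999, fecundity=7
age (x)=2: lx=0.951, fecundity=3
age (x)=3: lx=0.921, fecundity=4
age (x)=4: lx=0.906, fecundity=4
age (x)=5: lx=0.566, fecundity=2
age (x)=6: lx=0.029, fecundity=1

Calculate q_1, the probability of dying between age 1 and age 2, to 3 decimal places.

q_1 = (l_1 − l_2) / l_1 = (0.999 − 0.951) / 0.999
     = 0.048 / 0.999 = 0.048048… → 0.048

0.048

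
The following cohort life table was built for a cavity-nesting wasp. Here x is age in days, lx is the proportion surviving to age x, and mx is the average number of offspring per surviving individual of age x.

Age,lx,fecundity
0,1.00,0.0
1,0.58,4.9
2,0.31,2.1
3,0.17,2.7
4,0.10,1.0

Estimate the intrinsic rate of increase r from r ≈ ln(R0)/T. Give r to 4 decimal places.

0.9575

R0 = Σ lx·mx = 0 + 2.842 + 0.651 + 0.459 + 0.1 = 4.052
Σ x·lx·mx = 5.921; T = 5.921/4.052 = 1.46125…
r ≈ ln(R0)/T = ln(4.052)/1.46125… = 0.957541… → 0.9575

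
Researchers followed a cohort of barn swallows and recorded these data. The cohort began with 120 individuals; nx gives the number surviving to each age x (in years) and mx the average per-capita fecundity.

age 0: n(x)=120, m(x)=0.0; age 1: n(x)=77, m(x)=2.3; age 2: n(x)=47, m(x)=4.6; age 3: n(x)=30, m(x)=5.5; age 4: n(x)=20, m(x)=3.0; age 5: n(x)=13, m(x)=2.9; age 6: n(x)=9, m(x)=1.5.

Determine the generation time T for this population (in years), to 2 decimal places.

2.41

lx = nx/n0 = nx/120: 1, 0.64167…, 0.39167…, 0.25, 0.16667…, 0.10833…, 0.075
lx·mx: 0, 1.475833…, 1.801667…, 1.375, 0.5…, 0.314167…, 0.1125 → R0 = 5.579167…
x·lx·mx: 0, 1.475833…, 3.603333…, 4.125, 2…, 1.570833…, 0.675 → Σ = 13.45…
T = 13.45… / 5.579167… = 2.410754… → 2.41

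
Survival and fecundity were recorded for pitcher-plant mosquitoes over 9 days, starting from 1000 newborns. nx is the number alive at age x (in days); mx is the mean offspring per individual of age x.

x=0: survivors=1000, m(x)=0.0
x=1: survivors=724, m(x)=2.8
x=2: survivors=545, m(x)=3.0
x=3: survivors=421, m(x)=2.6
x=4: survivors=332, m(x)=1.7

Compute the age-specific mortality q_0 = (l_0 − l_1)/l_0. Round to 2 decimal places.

lx = nx/n0 = nx/1000: 1, 0.724, 0.545, 0.421, 0.332
q_0 = (l_0 − l_1) / l_0 = (1 − 0.724) / 1
     = 0.276 / 1 = 0.276 → 0.28

0.28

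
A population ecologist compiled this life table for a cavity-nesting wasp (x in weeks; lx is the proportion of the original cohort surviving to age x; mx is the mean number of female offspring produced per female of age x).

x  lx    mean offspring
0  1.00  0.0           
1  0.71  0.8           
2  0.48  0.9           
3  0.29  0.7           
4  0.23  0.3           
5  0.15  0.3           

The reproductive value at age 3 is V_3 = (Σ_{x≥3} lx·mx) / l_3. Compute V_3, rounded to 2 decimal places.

1.09

lx·mx for x ≥ 3: 0.203, 0.069, 0.045 → sum = 0.317
V_3 = 0.317 / l_3 = 0.317 / 0.29 = 1.093103… → 1.09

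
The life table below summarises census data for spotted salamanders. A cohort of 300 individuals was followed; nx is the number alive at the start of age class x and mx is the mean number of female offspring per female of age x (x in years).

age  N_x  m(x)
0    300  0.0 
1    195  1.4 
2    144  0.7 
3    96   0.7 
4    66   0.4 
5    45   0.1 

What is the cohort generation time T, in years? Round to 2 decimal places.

1.70

lx = nx/n0 = nx/300: 1, 0.65, 0.48, 0.32, 0.22, 0.15
lx·mx: 0, 0.91, 0.336, 0.224, 0.088, 0.015 → R0 = 1.573
x·lx·mx: 0, 0.91, 0.672, 0.672, 0.352, 0.075 → Σ = 2.681
T = 2.681 / 1.573 = 1.704387… → 1.70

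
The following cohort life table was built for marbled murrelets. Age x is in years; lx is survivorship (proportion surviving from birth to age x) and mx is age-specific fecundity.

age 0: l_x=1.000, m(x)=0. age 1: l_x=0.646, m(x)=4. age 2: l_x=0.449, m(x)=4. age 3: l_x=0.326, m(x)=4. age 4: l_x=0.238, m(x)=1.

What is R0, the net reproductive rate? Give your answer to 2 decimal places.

5.92

lx·mx by age: 0, 2.584, 1.796, 1.304, 0.238
R0 = Σ lx·mx = 5.922 → 5.92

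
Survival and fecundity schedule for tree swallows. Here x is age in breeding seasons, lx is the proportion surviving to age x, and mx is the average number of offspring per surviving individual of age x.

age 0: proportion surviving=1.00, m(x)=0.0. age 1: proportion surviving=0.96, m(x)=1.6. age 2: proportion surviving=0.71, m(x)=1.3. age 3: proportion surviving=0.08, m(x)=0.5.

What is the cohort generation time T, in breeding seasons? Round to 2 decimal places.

lx·mx: 0, 1.536, 0.923, 0.04 → R0 = 2.499
x·lx·mx: 0, 1.536, 1.846, 0.12 → Σ = 3.502
T = 3.502 / 2.499 = 1.401361… → 1.40

1.40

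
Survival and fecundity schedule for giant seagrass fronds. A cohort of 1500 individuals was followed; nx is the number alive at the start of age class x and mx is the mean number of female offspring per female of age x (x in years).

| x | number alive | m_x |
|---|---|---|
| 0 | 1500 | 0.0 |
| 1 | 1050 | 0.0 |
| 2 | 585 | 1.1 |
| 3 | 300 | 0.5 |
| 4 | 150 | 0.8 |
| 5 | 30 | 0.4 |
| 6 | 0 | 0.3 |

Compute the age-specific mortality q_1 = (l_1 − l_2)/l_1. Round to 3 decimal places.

lx = nx/n0 = nx/1500: 1, 0.7, 0.39, 0.2, 0.1, 0.02, 0
q_1 = (l_1 − l_2) / l_1 = (0.7 − 0.39) / 0.7
     = 0.31 / 0.7 = 0.442857… → 0.443

0.443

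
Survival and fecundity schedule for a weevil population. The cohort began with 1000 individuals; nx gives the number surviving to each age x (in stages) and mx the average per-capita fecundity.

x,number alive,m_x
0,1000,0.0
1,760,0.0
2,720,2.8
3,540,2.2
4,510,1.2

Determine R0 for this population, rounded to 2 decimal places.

3.82

lx = nx/n0 = nx/1000: 1, 0.76, 0.72, 0.54, 0.51
lx·mx by age: 0, 0, 2.016, 1.188, 0.612
R0 = Σ lx·mx = 3.816 → 3.82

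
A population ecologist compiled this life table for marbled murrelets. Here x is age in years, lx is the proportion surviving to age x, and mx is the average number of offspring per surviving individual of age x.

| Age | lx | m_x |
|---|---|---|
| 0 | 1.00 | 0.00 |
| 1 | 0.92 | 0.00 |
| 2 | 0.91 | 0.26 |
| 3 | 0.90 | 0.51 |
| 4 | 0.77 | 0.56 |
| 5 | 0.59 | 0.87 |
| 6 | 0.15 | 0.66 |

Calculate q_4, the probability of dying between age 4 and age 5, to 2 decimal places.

q_4 = (l_4 − l_5) / l_4 = (0.77 − 0.59) / 0.77
     = 0.18 / 0.77 = 0.233766… → 0.23

0.23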